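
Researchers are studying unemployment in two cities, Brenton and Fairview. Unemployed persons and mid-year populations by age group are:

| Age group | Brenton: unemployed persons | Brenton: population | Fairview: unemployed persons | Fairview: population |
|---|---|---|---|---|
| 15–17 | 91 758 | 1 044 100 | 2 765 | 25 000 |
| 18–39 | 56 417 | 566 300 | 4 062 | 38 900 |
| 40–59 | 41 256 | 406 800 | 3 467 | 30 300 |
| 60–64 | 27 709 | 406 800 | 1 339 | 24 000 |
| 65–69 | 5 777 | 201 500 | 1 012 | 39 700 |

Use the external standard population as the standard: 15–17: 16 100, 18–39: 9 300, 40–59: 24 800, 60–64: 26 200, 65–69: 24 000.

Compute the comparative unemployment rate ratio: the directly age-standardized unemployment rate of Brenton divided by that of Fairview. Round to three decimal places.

0.956

Age-specific rates per 1 000 for Brenton: 87.882, 99.624, 101.416, 68.115, 28.670.
For Fairview: 110.600, 104.422, 114.422, 55.792, 25.491.
Standard total = 100 400; weights = 0.1604, 0.0926, 0.2470, 0.2610, 0.2390.
Brenton: 0.1604×87.882 + 0.0926×99.624 + 0.2470×101.416 + 0.2610×68.115 + 0.2390×28.670 = 73.0000 per 1 000.
Fairview: 0.1604×110.600 + 0.0926×104.422 + 0.2470×114.422 + 0.2610×55.792 + 0.2390×25.491 = 76.3246 per 1 000.
Ratio = 73.0000 ÷ 76.3246 = 0.95644.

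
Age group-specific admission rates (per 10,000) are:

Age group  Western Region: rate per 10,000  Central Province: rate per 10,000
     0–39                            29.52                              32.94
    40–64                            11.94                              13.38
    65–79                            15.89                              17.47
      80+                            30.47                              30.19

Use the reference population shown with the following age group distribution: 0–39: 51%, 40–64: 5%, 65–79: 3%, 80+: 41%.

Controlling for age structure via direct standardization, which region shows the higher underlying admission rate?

Standard weights: 0.51, 0.05, 0.03, 0.41.
The Western Region: 0.5100×29.52 + 0.0500×11.94 + 0.0300×15.89 + 0.4100×30.47 = 28.6216 per 10,000.
The Central Province: 0.5100×32.94 + 0.0500×13.38 + 0.0300×17.47 + 0.4100×30.19 = 30.3704 per 10,000.

Central Province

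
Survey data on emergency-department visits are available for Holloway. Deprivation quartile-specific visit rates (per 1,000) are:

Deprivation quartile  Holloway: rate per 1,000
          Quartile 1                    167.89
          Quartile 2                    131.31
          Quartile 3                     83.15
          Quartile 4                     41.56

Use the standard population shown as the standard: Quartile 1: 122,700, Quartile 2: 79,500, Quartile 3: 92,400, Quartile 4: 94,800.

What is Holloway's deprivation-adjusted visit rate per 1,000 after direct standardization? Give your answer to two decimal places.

Standard total = 389,400; weights = 0.3151, 0.2042, 0.2373, 0.2435.
Standardized rate: 0.3151×167.89 + 0.2042×131.31 + 0.2373×83.15 + 0.2435×41.56 = 109.5588 per 1,000.

109.56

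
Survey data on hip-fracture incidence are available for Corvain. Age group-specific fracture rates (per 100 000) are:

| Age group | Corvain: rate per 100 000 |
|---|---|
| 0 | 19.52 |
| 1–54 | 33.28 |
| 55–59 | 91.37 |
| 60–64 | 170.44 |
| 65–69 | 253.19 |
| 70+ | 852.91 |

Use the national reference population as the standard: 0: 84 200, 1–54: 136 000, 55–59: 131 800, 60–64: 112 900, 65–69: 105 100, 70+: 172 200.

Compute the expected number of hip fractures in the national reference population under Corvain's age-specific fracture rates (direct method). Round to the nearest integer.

2109

Expected hip fractures = Σ (standard pop × age-specific rate ÷ 100 000)
= 84 200×19.52/100 000 + 136 000×33.28/100 000 + 131 800×91.37/100 000 + 112 900×170.44/100 000 + 105 100×253.19/100 000 + 172 200×852.91/100 000
= 16.44 + 45.26 + 120.43 + 192.43 + 266.10 + 1468.71 = 2109.36.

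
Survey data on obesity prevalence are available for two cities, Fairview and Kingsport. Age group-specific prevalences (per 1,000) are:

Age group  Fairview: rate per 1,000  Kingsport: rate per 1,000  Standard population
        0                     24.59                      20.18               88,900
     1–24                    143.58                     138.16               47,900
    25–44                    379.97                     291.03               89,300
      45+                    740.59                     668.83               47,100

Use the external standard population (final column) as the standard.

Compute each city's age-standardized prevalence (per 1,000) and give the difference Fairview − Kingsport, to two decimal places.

Standard total = 273,200; weights = 0.3254, 0.1753, 0.3269, 0.1724.
Fairview: 0.3254×24.59 + 0.1753×143.58 + 0.3269×379.97 + 0.1724×740.59 = 285.0536 per 1,000.
Kingsport: 0.3254×20.18 + 0.1753×138.16 + 0.3269×291.03 + 0.1724×668.83 = 241.2252 per 1,000.
Difference = 285.0536 − 241.2252 = 43.8283.

43.83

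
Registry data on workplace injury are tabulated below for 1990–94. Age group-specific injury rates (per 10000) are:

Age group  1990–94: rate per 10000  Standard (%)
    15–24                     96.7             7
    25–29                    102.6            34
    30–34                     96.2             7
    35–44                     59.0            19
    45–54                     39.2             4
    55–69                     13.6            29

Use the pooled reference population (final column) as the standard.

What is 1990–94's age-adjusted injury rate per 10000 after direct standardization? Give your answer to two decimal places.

Standard weights: 0.07, 0.34, 0.07, 0.19, 0.04, 0.29.
Standardized rate: 0.0700×96.7 + 0.3400×102.6 + 0.0700×96.2 + 0.1900×59.0 + 0.0400×39.2 + 0.2900×13.6 = 65.1090 per 10000.

65.11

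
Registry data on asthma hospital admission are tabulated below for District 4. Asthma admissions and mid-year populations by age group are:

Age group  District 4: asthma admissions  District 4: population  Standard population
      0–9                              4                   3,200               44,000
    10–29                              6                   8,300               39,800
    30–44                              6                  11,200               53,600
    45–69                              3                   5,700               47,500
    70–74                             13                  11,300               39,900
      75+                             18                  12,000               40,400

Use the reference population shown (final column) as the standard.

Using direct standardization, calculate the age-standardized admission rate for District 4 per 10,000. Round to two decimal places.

9.20

Age-specific rates per 10,000 for District 4: 12.50, 7.23, 5.36, 5.26, 11.50, 15.00.
Standard total = 265,200; weights = 0.1659, 0.1501, 0.2021, 0.1791, 0.1505, 0.1523.
Standardized rate: 0.1659×12.50 + 0.1501×7.23 + 0.2021×5.36 + 0.1791×5.26 + 0.1505×11.50 + 0.1523×15.00 = 9.2002 per 10,000.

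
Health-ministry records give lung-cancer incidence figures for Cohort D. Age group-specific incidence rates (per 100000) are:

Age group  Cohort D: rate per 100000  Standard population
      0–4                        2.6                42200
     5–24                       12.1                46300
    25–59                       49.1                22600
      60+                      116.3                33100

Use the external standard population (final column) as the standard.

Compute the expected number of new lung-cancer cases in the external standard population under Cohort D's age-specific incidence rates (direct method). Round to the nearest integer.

Expected new lung-cancer cases = Σ (standard pop × age-specific rate ÷ 100000)
= 42200×2.6/100000 + 46300×12.1/100000 + 22600×49.1/100000 + 33100×116.3/100000
= 1.10 + 5.60 + 11.10 + 38.50 = 56.29.

56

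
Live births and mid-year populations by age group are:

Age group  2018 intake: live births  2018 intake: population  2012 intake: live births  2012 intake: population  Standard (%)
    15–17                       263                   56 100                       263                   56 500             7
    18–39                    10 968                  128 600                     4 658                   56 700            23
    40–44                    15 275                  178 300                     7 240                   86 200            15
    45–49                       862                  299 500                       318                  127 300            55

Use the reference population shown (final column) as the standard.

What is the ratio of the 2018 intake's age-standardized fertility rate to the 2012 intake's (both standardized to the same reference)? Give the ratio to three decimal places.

Age-specific rates per 1 000 for the 2018 intake: 4.688, 85.288, 85.670, 2.878.
For the 2012 intake: 4.655, 82.152, 83.991, 2.498.
Standard weights: 0.07, 0.23, 0.15, 0.55.
The 2018 intake: 0.0700×4.688 + 0.2300×85.288 + 0.1500×85.670 + 0.5500×2.878 = 34.3778 per 1 000.
The 2012 intake: 0.0700×4.655 + 0.2300×82.152 + 0.1500×83.991 + 0.5500×2.498 = 33.1933 per 1 000.
Ratio = 34.3778 ÷ 33.1933 = 1.03569.

1.036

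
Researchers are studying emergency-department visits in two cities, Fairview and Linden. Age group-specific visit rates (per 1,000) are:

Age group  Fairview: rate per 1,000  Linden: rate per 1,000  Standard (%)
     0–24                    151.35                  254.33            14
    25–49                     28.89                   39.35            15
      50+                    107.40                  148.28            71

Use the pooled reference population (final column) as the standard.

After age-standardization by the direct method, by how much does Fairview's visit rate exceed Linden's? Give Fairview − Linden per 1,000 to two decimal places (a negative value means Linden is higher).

-45.01

Standard weights: 0.14, 0.15, 0.71.
Fairview: 0.1400×151.35 + 0.1500×28.89 + 0.7100×107.40 = 101.7765 per 1,000.
Linden: 0.1400×254.33 + 0.1500×39.35 + 0.7100×148.28 = 146.7875 per 1,000.
Difference = 101.7765 − 146.7875 = -45.0110.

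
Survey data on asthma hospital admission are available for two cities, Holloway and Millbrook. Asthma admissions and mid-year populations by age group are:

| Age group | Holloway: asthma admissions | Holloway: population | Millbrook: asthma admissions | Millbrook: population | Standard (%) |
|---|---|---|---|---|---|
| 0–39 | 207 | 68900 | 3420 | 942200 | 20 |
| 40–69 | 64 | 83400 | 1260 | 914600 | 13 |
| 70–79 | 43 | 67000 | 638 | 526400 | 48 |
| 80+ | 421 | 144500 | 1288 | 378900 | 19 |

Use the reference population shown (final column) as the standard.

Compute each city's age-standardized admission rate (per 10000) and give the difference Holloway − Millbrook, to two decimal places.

-5.70

Age-specific rates per 10000 for Holloway: 30.04, 7.67, 6.42, 29.13.
For Millbrook: 36.30, 13.78, 12.12, 33.99.
Standard weights: 0.20, 0.13, 0.48, 0.19.
Holloway: 0.2000×30.04 + 0.1300×7.67 + 0.4800×6.42 + 0.1900×29.13 = 15.6225 per 10000.
Millbrook: 0.2000×36.30 + 0.1300×13.78 + 0.4800×12.12 + 0.1900×33.99 = 21.3269 per 10000.
Difference = 15.6225 − 21.3269 = -5.7043.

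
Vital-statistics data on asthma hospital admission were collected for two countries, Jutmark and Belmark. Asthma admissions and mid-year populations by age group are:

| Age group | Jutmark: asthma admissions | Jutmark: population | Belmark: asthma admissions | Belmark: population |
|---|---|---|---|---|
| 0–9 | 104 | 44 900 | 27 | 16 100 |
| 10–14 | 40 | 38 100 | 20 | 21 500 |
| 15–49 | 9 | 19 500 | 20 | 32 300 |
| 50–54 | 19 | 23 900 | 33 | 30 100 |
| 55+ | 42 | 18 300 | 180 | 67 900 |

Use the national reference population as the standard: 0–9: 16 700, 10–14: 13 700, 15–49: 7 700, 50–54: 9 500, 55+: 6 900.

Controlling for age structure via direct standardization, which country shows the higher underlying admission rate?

Jutmark

Age-specific rates per 10 000 for Jutmark: 23.16, 10.50, 4.62, 7.95, 22.95.
For Belmark: 16.77, 9.30, 6.19, 10.96, 26.51.
Standard total = 54 500; weights = 0.3064, 0.2514, 0.1413, 0.1743, 0.1266.
Jutmark: 0.3064×23.16 + 0.2514×10.50 + 0.1413×4.62 + 0.1743×7.95 + 0.1266×22.95 = 14.6802 per 10 000.
Belmark: 0.3064×16.77 + 0.2514×9.30 + 0.1413×6.19 + 0.1743×10.96 + 0.1266×26.51 = 13.6193 per 10 000.
The crude rates (14.79 vs 16.68) would put Belmark higher, but that reflects its age composition; once standardized to a common age structure, Jutmark has the higher underlying rate.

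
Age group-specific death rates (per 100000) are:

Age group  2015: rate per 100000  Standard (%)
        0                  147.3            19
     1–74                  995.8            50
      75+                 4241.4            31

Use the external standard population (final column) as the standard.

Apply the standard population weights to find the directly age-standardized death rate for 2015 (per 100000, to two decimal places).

1840.72

Standard weights: 0.19, 0.50, 0.31.
Standardized rate: 0.1900×147.3 + 0.5000×995.8 + 0.3100×4241.4 = 1840.7210 per 100000.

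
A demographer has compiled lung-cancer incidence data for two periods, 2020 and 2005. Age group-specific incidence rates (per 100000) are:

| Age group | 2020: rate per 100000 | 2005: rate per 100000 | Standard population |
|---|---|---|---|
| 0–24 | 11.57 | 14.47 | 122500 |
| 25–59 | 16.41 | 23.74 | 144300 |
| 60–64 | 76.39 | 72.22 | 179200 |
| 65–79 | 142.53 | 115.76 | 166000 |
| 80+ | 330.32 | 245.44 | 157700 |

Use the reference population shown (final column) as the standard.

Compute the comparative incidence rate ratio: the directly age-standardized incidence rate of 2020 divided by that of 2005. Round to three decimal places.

1.226

Standard total = 769700; weights = 0.1592, 0.1875, 0.2328, 0.2157, 0.2049.
2020: 0.1592×11.57 + 0.1875×16.41 + 0.2328×76.39 + 0.2157×142.53 + 0.2049×330.32 = 121.1197 per 100000.
2005: 0.1592×14.47 + 0.1875×23.74 + 0.2328×72.22 + 0.2157×115.76 + 0.2049×245.44 = 98.8205 per 100000.
Ratio = 121.1197 ÷ 98.8205 = 1.22565.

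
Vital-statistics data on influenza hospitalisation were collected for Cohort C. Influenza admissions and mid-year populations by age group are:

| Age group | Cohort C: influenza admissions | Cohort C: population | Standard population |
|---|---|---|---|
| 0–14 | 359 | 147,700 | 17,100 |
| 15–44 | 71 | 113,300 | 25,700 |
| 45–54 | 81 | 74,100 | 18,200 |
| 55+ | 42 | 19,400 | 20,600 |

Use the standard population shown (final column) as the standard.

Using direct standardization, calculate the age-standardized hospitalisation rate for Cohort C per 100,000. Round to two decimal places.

149.71

Age-specific rates per 100,000 for Cohort C: 243.06, 62.67, 109.31, 216.49.
Standard total = 81,600; weights = 0.2096, 0.3150, 0.2230, 0.2525.
Standardized rate: 0.2096×243.06 + 0.3150×62.67 + 0.2230×109.31 + 0.2525×216.49 = 149.7071 per 100,000.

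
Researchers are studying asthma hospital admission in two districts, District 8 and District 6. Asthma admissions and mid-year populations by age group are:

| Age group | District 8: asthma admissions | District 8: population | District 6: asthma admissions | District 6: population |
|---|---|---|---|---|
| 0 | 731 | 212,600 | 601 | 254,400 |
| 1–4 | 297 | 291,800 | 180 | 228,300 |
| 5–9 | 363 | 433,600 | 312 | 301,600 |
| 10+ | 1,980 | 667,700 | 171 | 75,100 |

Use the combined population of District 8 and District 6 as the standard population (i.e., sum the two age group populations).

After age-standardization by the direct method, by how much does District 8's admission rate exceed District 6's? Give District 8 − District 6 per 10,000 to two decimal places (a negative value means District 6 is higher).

Age-specific rates per 10,000 for District 8: 34.38, 10.18, 8.37, 29.65.
For District 6: 23.62, 7.88, 10.34, 22.77.
Combined standard total = 2,465,100; weights = 0.1894, 0.2110, 0.2982, 0.3013.
District 8: 0.1894×34.38 + 0.2110×10.18 + 0.2982×8.37 + 0.3013×29.65 = 20.0937 per 10,000.
District 6: 0.1894×23.62 + 0.2110×7.88 + 0.2982×10.34 + 0.3013×22.77 = 16.0853 per 10,000.
Difference = 20.0937 − 16.0853 = 4.0083.

4.01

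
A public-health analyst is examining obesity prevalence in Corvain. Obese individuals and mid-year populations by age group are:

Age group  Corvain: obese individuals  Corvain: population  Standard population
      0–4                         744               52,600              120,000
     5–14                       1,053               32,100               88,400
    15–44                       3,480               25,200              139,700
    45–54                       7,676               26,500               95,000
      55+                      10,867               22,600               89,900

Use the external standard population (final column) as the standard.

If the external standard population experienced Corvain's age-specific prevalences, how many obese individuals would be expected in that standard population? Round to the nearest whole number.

94634

Age-specific rates per 1,000 for Corvain: 14.144, 32.804, 138.095, 289.660, 480.841.
Expected obese individuals = Σ (standard pop × age-specific rate ÷ 1,000)
= 120,000×14.144/1,000 + 88,400×32.804/1,000 + 139,700×138.095/1,000 + 95,000×289.660/1,000 + 89,900×480.841/1,000
= 1697.34 + 2899.85 + 19291.90 + 27517.74 + 43227.58 = 94634.41.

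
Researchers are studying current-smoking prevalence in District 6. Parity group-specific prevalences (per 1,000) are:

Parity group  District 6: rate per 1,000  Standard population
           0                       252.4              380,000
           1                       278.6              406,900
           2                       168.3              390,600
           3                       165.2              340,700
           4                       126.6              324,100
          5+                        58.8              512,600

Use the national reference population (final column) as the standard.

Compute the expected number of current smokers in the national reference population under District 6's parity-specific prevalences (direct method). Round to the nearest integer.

Expected current smokers = Σ (standard pop × parity-specific rate ÷ 1,000)
= 380,000×252.4/1,000 + 406,900×278.6/1,000 + 390,600×168.3/1,000 + 340,700×165.2/1,000 + 324,100×126.6/1,000 + 512,600×58.8/1,000
= 95912.00 + 113362.34 + 65737.98 + 56283.64 + 41031.06 + 30140.88 = 402467.90.

402468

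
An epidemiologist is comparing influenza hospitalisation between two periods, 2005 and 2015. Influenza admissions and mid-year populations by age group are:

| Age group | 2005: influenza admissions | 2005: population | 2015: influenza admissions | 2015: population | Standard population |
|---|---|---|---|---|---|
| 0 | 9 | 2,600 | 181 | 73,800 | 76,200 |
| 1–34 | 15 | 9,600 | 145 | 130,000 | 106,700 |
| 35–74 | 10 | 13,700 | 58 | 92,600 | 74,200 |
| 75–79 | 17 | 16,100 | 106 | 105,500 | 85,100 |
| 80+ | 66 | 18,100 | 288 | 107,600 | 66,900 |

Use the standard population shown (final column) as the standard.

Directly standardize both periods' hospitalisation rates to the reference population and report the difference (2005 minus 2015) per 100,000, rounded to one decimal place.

49.3

Age-specific rates per 100,000 for 2005: 346.15, 156.25, 72.99, 105.59, 364.64.
For 2015: 245.26, 111.54, 62.63, 100.47, 267.66.
Standard total = 409,100; weights = 0.1863, 0.2608, 0.1814, 0.2080, 0.1635.
2005: 0.1863×346.15 + 0.2608×156.25 + 0.1814×72.99 + 0.2080×105.59 + 0.1635×364.64 = 200.0612 per 100,000.
2015: 0.1863×245.26 + 0.2608×111.54 + 0.1814×62.63 + 0.2080×100.47 + 0.1635×267.66 = 150.8041 per 100,000.
Difference = 200.0612 − 150.8041 = 49.2572.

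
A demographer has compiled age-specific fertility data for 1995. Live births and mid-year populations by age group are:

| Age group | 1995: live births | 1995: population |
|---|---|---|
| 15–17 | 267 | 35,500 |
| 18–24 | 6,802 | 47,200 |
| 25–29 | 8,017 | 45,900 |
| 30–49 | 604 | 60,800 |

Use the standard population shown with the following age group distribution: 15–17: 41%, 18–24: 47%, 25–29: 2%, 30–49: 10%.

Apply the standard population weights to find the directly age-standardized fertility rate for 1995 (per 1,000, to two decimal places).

75.30

Age-specific rates per 1,000 for 1995: 7.521, 144.110, 174.662, 9.934.
Standard weights: 0.41, 0.47, 0.02, 0.10.
Standardized rate: 0.4100×7.521 + 0.4700×144.110 + 0.0200×174.662 + 0.1000×9.934 = 75.3021 per 1,000.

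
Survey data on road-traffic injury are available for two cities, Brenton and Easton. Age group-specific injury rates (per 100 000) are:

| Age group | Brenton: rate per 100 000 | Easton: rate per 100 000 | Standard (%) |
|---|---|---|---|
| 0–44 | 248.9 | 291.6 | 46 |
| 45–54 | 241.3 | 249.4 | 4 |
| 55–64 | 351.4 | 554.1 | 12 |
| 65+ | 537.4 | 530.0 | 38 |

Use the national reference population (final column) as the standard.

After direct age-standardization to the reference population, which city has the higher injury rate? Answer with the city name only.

Easton

Standard weights: 0.46, 0.04, 0.12, 0.38.
Brenton: 0.4600×248.9 + 0.0400×241.3 + 0.1200×351.4 + 0.3800×537.4 = 370.5260 per 100 000.
Easton: 0.4600×291.6 + 0.0400×249.4 + 0.1200×554.1 + 0.3800×530.0 = 412.0040 per 100 000.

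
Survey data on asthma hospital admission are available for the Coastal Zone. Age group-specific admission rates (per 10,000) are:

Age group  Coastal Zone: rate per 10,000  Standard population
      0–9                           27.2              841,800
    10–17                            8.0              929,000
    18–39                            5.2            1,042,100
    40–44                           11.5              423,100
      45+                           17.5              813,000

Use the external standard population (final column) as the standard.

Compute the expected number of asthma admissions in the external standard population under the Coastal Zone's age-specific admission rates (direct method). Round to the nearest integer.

5484

Expected asthma admissions = Σ (standard pop × age-specific rate ÷ 10,000)
= 841,800×27.2/10,000 + 929,000×8.0/10,000 + 1,042,100×5.2/10,000 + 423,100×11.5/10,000 + 813,000×17.5/10,000
= 2289.70 + 743.20 + 541.89 + 486.56 + 1422.75 = 5484.10.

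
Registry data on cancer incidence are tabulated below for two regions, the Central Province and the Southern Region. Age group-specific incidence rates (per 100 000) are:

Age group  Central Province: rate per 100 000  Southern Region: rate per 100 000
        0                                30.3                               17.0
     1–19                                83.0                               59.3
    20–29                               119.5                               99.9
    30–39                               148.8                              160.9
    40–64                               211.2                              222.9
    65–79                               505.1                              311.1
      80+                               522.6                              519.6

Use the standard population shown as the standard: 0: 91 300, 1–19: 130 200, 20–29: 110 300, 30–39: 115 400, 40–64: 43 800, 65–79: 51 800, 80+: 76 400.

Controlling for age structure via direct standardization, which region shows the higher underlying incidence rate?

Standard total = 619 200; weights = 0.1474, 0.2103, 0.1781, 0.1864, 0.0707, 0.0837, 0.1234.
The Central Province: 0.1474×30.3 + 0.2103×83.0 + 0.1781×119.5 + 0.1864×148.8 + 0.0707×211.2 + 0.0837×505.1 + 0.1234×522.6 = 192.6142 per 100 000.
The Southern Region: 0.1474×17.0 + 0.2103×59.3 + 0.1781×99.9 + 0.1864×160.9 + 0.0707×222.9 + 0.0837×311.1 + 0.1234×519.6 = 168.6615 per 100 000.

Central Province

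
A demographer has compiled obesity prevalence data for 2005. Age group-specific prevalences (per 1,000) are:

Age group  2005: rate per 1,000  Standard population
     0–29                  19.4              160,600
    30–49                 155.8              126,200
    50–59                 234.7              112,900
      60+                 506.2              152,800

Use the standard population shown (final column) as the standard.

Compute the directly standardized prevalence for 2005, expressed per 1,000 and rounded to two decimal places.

229.18

Standard total = 552,500; weights = 0.2907, 0.2284, 0.2043, 0.2766.
Standardized rate: 0.2907×19.4 + 0.2284×155.8 + 0.2043×234.7 + 0.2766×506.2 = 229.1812 per 1,000.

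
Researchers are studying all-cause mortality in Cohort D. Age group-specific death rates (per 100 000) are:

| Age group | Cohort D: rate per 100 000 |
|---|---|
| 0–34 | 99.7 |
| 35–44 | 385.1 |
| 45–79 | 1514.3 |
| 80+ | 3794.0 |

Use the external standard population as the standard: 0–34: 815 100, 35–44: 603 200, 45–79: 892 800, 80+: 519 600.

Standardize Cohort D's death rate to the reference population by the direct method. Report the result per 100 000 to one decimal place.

Standard total = 2 830 700; weights = 0.2879, 0.2131, 0.3154, 0.1836.
Standardized rate: 0.2879×99.7 + 0.2131×385.1 + 0.3154×1514.3 + 0.1836×3794.0 = 1284.8014 per 100 000.

1284.8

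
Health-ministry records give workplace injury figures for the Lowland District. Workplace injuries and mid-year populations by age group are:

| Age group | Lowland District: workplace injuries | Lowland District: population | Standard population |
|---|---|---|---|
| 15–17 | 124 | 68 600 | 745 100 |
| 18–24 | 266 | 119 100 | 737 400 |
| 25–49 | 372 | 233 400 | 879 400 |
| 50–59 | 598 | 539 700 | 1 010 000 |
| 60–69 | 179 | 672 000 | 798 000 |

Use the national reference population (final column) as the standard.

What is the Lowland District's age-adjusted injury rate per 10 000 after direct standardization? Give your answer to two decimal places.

13.73

Age-specific rates per 10 000 for the Lowland District: 18.08, 22.33, 15.94, 11.08, 2.66.
Standard total = 4 169 900; weights = 0.1787, 0.1768, 0.2109, 0.2422, 0.1914.
Standardized rate: 0.1787×18.08 + 0.1768×22.33 + 0.2109×15.94 + 0.2422×11.08 + 0.1914×2.66 = 13.7342 per 10 000.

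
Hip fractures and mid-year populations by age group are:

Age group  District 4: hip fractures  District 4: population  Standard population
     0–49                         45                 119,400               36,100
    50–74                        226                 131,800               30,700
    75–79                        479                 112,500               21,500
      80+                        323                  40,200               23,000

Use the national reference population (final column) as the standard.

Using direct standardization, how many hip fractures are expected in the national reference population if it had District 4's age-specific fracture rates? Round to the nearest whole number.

343

Age-specific rates per 100,000 for District 4: 37.69, 171.47, 425.78, 803.48.
Expected hip fractures = Σ (standard pop × age-specific rate ÷ 100,000)
= 36,100×37.69/100,000 + 30,700×171.47/100,000 + 21,500×425.78/100,000 + 23,000×803.48/100,000
= 13.61 + 52.64 + 91.54 + 184.80 = 342.59.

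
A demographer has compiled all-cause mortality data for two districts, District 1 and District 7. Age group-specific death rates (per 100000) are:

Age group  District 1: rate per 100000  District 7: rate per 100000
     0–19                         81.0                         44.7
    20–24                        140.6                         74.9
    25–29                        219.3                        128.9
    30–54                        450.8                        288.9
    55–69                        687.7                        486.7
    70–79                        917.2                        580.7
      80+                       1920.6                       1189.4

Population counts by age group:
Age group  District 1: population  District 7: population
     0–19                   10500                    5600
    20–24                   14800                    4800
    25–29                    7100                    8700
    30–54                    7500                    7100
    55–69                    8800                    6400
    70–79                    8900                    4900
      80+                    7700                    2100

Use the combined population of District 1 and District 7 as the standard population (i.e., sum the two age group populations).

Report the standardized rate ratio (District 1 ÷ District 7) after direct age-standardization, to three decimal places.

Combined standard total = 104900; weights = 0.1535, 0.1868, 0.1506, 0.1392, 0.1449, 0.1316, 0.0934.
District 1: 0.1535×81.0 + 0.1868×140.6 + 0.1506×219.3 + 0.1392×450.8 + 0.1449×687.7 + 0.1316×917.2 + 0.0934×1920.6 = 534.2112 per 100000.
District 7: 0.1535×44.7 + 0.1868×74.9 + 0.1506×128.9 + 0.1392×288.9 + 0.1449×486.7 + 0.1316×580.7 + 0.0934×1189.4 = 338.5118 per 100000.
Ratio = 534.2112 ÷ 338.5118 = 1.57812.

1.578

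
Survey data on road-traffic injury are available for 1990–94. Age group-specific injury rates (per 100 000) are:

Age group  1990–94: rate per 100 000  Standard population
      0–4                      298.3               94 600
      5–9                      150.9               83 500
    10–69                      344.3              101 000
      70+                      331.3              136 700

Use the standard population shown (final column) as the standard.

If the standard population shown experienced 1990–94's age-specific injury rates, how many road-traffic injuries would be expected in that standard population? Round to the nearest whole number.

Expected road-traffic injuries = Σ (standard pop × age-specific rate ÷ 100 000)
= 94 600×298.3/100 000 + 83 500×150.9/100 000 + 101 000×344.3/100 000 + 136 700×331.3/100 000
= 282.19 + 126.00 + 347.74 + 452.89 = 1208.82.

1209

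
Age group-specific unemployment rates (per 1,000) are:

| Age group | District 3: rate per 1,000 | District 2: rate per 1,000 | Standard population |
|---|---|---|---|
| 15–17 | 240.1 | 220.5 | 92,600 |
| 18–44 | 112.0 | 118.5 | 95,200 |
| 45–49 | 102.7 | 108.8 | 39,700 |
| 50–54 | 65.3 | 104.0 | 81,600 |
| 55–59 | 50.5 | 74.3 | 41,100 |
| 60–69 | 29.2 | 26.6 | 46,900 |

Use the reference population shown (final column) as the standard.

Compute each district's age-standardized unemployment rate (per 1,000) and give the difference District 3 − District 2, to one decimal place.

-7.7

Standard total = 397,100; weights = 0.2332, 0.2397, 0.1000, 0.2055, 0.1035, 0.1181.
District 3: 0.2332×240.1 + 0.2397×112.0 + 0.1000×102.7 + 0.2055×65.3 + 0.1035×50.5 + 0.1181×29.2 = 115.2011 per 1,000.
District 2: 0.2332×220.5 + 0.2397×118.5 + 0.1000×108.8 + 0.2055×104.0 + 0.1035×74.3 + 0.1181×26.6 = 122.9074 per 1,000.
Difference = 115.2011 − 122.9074 = -7.7063.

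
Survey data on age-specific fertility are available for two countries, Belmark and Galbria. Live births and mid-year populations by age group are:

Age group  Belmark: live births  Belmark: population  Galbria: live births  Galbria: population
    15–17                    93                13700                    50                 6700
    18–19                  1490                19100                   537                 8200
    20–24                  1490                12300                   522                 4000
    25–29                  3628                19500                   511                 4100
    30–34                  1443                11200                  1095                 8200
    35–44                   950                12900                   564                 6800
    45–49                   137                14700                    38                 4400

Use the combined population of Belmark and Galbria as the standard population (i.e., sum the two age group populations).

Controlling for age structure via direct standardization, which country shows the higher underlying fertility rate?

Belmark

Age-specific rates per 1000 for Belmark: 6.788, 78.010, 121.138, 186.051, 128.839, 73.643, 9.320.
For Galbria: 7.463, 65.488, 130.500, 124.634, 133.537, 82.941, 8.636.
Combined standard total = 145800; weights = 0.1399, 0.1872, 0.1118, 0.1619, 0.1331, 0.1351, 0.1310.
Belmark: 0.1399×6.788 + 0.1872×78.010 + 0.1118×121.138 + 0.1619×186.051 + 0.1331×128.839 + 0.1351×73.643 + 0.1310×9.320 = 87.5295 per 1000.
Galbria: 0.1399×7.463 + 0.1872×65.488 + 0.1118×130.500 + 0.1619×124.634 + 0.1331×133.537 + 0.1351×82.941 + 0.1310×8.636 = 78.1761 per 1000.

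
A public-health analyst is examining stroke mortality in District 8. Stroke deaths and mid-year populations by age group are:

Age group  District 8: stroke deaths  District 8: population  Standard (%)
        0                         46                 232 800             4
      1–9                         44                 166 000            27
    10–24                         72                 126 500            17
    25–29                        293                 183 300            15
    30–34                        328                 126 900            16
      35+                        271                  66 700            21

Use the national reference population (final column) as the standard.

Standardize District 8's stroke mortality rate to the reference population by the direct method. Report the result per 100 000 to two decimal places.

168.28

Age-specific rates per 100 000 for District 8: 19.76, 26.51, 56.92, 159.85, 258.47, 406.30.
Standard weights: 0.04, 0.27, 0.17, 0.15, 0.16, 0.21.
Standardized rate: 0.0400×19.76 + 0.2700×26.51 + 0.1700×56.92 + 0.1500×159.85 + 0.1600×258.47 + 0.2100×406.30 = 168.2777 per 100 000.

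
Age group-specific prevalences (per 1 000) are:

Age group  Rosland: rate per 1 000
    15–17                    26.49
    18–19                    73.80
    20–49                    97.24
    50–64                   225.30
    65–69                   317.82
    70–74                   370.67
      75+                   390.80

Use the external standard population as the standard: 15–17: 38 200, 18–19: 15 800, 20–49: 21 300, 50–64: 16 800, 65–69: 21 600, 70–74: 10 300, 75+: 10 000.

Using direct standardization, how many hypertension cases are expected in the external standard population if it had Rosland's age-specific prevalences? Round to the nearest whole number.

Expected hypertension cases = Σ (standard pop × age-specific rate ÷ 1 000)
= 38 200×26.49/1 000 + 15 800×73.80/1 000 + 21 300×97.24/1 000 + 16 800×225.30/1 000 + 21 600×317.82/1 000 + 10 300×370.67/1 000 + 10 000×390.80/1 000
= 1011.92 + 1166.04 + 2071.21 + 3785.04 + 6864.91 + 3817.90 + 3908.00 = 22625.02.

22625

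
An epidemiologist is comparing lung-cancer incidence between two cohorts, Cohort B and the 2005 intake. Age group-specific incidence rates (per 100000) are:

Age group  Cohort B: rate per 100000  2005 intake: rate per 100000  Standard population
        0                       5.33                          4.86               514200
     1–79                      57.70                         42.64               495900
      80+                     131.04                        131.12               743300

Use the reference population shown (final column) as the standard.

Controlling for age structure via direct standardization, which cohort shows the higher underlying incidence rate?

Standard total = 1753400; weights = 0.2933, 0.2828, 0.4239.
Cohort B: 0.2933×5.33 + 0.2828×57.70 + 0.4239×131.04 = 73.4323 per 100000.
The 2005 intake: 0.2933×4.86 + 0.2828×42.64 + 0.4239×131.12 = 69.0691 per 100000.

Cohort B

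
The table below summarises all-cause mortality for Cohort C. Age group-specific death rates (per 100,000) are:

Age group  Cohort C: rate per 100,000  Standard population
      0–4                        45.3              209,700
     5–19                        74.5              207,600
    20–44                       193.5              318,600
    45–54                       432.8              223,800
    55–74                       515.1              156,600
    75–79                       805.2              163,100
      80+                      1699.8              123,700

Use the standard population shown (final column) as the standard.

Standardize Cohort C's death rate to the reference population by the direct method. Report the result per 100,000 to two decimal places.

431.71

Standard total = 1,403,100; weights = 0.1495, 0.1480, 0.2271, 0.1595, 0.1116, 0.1162, 0.0882.
Standardized rate: 0.1495×45.3 + 0.1480×74.5 + 0.2271×193.5 + 0.1595×432.8 + 0.1116×515.1 + 0.1162×805.2 + 0.0882×1699.8 = 431.7108 per 100,000.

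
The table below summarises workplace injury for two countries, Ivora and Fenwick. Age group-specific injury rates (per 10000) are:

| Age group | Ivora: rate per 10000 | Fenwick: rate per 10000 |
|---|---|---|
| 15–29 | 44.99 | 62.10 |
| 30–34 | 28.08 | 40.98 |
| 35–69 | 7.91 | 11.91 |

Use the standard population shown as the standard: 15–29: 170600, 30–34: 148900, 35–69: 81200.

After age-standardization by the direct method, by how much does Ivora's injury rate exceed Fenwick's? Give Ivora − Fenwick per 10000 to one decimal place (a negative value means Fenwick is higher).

-12.9

Standard total = 400700; weights = 0.4258, 0.3716, 0.2026.
Ivora: 0.4258×44.99 + 0.3716×28.08 + 0.2026×7.91 = 31.1922 per 10000.
Fenwick: 0.4258×62.10 + 0.3716×40.98 + 0.2026×11.91 = 44.0810 per 10000.
Difference = 31.1922 − 44.0810 = -12.8889.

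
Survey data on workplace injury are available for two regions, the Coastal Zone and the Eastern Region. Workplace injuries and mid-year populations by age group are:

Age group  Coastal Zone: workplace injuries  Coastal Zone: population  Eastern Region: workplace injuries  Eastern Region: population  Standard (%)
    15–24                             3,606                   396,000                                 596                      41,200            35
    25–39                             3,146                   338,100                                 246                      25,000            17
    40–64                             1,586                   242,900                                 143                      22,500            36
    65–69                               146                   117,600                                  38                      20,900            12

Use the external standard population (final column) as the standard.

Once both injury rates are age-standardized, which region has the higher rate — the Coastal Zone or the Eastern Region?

Age-specific rates per 10,000 for the Coastal Zone: 91.06, 93.05, 65.29, 12.41.
For the Eastern Region: 144.66, 98.40, 63.56, 18.18.
Standard weights: 0.35, 0.17, 0.36, 0.12.
The Coastal Zone: 0.3500×91.06 + 0.1700×93.05 + 0.3600×65.29 + 0.1200×12.41 = 72.6854 per 10,000.
The Eastern Region: 0.3500×144.66 + 0.1700×98.40 + 0.3600×63.56 + 0.1200×18.18 = 92.4209 per 10,000.

Eastern Region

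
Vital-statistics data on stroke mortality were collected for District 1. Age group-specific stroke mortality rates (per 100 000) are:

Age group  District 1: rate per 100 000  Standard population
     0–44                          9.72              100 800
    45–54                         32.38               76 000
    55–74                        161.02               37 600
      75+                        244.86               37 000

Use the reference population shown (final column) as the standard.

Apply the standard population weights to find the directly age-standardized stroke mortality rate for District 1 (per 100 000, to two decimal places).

Standard total = 251 400; weights = 0.4010, 0.3023, 0.1496, 0.1472.
Standardized rate: 0.4010×9.72 + 0.3023×32.38 + 0.1496×161.02 + 0.1472×244.86 = 73.8060 per 100 000.

73.81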